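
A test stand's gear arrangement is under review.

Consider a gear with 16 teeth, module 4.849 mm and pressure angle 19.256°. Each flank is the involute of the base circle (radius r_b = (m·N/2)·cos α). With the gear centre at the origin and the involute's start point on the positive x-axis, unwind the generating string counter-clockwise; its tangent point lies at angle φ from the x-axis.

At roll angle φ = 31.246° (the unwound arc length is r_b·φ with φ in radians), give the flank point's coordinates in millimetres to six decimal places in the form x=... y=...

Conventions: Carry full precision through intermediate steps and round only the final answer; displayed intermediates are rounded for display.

recognized (one wheel, involute flank): single-mesh tooth geometry, m = 4.849, N = 16
pitch radius r_p = m·N/2 = 4.849·16/2 = 38.792000
base radius r_b = r_p·cos α = 38.792000·cos 19.256° = 36.621762
roll angle φ = 31.246° = 0.54534558 rad
x = r_b·(cos φ + φ·sin φ) = 41.669201
y = r_b·(sin φ − φ·cos φ) = 1.921596

x=41.669201 y=1.921596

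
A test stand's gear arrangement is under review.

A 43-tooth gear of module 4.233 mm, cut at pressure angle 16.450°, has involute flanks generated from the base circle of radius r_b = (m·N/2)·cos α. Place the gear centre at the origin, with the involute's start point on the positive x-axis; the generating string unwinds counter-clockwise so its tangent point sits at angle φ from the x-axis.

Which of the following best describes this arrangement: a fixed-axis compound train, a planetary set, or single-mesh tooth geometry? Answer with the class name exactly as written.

topology: single-mesh involute geometry — m = 4.233, N = 43
classification: single-mesh tooth geometry

single-mesh tooth geometry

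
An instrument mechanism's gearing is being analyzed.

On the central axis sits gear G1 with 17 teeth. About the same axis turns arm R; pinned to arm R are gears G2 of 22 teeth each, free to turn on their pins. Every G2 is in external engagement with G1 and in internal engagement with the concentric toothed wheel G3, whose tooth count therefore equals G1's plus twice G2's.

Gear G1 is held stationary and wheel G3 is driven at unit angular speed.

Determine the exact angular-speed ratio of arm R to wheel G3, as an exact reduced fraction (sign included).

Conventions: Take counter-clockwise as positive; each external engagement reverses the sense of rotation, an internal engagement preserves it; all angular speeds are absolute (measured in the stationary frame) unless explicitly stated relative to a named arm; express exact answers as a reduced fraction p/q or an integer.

61/78

class = planetary set [G3 = 17+2·22 = 61; Willis about the carrier]
ring teeth: 17 + 2·22 = 61
17(ω_sun−ω_arm) = −61(ω_ring−ω_arm),  ω_sun = 0, ω_ring = 1
17(0−ω_arm) = −61(1−ω_arm)  ⇒  78·ω_arm = 61  ⇒  ω_arm = 61/78
ω_out/ω_in = 61/78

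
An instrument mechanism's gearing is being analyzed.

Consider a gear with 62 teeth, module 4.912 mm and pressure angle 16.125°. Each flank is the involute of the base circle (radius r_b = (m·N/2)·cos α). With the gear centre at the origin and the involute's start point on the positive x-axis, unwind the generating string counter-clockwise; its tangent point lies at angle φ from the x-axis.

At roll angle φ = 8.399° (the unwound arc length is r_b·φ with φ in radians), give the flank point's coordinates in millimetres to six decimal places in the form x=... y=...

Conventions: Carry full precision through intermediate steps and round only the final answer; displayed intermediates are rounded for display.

x=147.844588 y=0.153267

topology: single-mesh involute geometry — m = 4.912, N = 62
pitch radius r_p = m·N/2 = 4.912·62/2 = 152.272000
base radius r_b = r_p·cos α = 152.272000·cos 16.125° = 146.281324
roll angle φ = 8.399° = 0.14659020 rad
x = r_b·(cos φ + φ·sin φ) = 147.844588
y = r_b·(sin φ − φ·cos φ) = 0.153267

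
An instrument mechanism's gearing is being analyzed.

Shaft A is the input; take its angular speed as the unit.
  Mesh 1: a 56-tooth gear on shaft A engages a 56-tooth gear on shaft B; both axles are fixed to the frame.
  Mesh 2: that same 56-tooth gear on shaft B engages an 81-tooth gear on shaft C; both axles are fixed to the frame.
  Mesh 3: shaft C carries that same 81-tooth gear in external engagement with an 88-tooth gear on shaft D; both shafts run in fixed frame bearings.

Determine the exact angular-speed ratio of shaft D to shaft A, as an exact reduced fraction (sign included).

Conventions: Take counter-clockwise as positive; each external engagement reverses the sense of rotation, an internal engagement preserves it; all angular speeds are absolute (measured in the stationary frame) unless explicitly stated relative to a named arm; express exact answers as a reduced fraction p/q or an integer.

class = fixed-axis compound train [3 meshes; 3 ratios multiply, 3 sense flips]
mesh 1 [56T→56T]: running ratio 1, sense −
mesh 2 [56T→81T]: running ratio 56/81, sense +
mesh 3 [81T→88T]: running ratio 7/11, sense −
ω_out/ω_in = -7/11

-7/11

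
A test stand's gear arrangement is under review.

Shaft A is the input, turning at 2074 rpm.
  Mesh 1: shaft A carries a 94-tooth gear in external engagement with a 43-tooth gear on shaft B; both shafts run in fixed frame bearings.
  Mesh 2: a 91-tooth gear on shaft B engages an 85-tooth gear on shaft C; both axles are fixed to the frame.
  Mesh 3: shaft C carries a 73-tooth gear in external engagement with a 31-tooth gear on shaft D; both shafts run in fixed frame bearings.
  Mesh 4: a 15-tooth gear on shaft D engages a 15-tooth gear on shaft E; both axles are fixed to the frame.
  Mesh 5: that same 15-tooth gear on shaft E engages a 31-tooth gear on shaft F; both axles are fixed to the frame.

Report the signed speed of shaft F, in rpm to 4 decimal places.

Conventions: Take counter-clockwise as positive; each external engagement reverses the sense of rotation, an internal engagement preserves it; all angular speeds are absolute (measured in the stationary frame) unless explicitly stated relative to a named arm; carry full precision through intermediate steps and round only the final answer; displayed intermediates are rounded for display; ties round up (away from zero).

class = fixed-axis compound train [5 meshes; 5 ratios multiply, 5 sense flips]
mesh 1 [94T→43T]: ω = 2074.0000×94/43 = 4533.8605 rpm, sense flips to −
mesh 2 [91T→85T]: ω = 4533.8605×91/85 = 4853.8977 rpm, sense flips to +
mesh 3 [73T→31T]: ω = 4853.8977×73/31 = 11430.1461 rpm, sense flips to −
mesh 4 [15T→15T]: ω = 11430.1461×15/15 = 11430.1461 rpm, sense flips to +
mesh 5 [15T→31T]: ω = 11430.1461×15/31 = 5530.7159 rpm, sense flips to −
signed output speed = -5530.7159 rpm

-5530.7159 rpm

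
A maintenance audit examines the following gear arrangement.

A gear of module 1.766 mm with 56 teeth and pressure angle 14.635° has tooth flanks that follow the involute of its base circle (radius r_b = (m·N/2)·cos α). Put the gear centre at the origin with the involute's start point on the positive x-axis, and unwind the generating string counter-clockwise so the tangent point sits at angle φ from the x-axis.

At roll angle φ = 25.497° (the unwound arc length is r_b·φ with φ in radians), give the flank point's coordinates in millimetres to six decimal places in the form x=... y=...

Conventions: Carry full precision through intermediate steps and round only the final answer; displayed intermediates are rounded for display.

class = single-mesh tooth geometry [base-circle involute, m = 1.766, 56T]
pitch radius r_p = m·N/2 = 1.766·56/2 = 49.448000
base radius r_b = r_p·cos α = 49.448000·cos 14.635° = 47.843660
roll angle φ = 25.497° = 0.44500660 rad
x = r_b·(cos φ + φ·sin φ) = 52.348958
y = r_b·(sin φ − φ·cos φ) = 1.377773

x=52.348958 y=1.377773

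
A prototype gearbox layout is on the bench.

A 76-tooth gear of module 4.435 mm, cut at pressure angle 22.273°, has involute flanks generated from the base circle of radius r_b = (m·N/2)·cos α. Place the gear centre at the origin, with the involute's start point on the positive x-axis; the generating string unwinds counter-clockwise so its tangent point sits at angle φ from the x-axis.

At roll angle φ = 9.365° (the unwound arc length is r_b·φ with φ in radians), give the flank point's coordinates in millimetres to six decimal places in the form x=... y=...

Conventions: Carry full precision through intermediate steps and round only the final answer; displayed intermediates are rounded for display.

x=158.025070 y=0.226399

single-mesh involute tooth geometry (76T wheel at module 4.435)
pitch radius r_p = m·N/2 = 4.435·76/2 = 168.530000
base radius r_b = r_p·cos α = 168.530000·cos 22.273° = 155.955712
roll angle φ = 9.365° = 0.16345008 rad
x = r_b·(cos φ + φ·sin φ) = 158.025070
y = r_b·(sin φ − φ·cos φ) = 0.226399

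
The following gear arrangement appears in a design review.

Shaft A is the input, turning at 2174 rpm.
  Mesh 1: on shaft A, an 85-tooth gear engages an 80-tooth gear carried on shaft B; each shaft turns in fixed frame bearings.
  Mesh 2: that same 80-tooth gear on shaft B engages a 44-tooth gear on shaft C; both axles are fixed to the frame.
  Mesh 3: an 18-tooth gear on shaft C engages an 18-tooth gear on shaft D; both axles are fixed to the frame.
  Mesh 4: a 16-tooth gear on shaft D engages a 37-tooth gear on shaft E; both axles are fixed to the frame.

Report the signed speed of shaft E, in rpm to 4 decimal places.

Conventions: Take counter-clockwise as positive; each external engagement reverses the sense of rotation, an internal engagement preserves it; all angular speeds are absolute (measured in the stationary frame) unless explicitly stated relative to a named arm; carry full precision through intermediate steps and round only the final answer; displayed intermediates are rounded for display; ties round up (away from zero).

+1816.1179 rpm

recognized (5 fixed axles, 4 meshes): fixed-axis compound train
mesh 1 [85T→80T]: ω = 2174.0000×85/80 = 2309.8750 rpm, sense flips to −
mesh 2 [80T→44T]: ω = 2309.8750×80/44 = 4199.7727 rpm, sense flips to +
mesh 3 [18T→18T]: ω = 4199.7727×18/18 = 4199.7727 rpm, sense flips to −
mesh 4 [16T→37T]: ω = 4199.7727×16/37 = 1816.1179 rpm, sense flips to +
signed output speed = +1816.1179 rpm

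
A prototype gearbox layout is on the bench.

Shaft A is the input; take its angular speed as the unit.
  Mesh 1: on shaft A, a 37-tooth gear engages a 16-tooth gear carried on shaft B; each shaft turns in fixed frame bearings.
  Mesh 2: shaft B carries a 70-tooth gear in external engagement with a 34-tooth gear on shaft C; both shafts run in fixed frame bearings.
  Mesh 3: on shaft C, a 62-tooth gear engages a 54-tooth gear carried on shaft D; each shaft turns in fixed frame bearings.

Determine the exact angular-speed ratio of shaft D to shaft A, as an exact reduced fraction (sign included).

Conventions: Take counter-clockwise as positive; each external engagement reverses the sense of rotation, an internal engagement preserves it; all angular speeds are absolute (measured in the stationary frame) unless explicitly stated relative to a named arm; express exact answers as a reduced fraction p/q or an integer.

-40145/7344

class = fixed-axis compound train [3 meshes; 3 ratios multiply, 3 sense flips]
mesh 1 [37T→16T]: running ratio 37/16, sense −
mesh 2 [70T→34T]: running ratio 1295/272, sense +
mesh 3 [62T→54T]: running ratio 40145/7344, sense −
ω_out/ω_in = -40145/7344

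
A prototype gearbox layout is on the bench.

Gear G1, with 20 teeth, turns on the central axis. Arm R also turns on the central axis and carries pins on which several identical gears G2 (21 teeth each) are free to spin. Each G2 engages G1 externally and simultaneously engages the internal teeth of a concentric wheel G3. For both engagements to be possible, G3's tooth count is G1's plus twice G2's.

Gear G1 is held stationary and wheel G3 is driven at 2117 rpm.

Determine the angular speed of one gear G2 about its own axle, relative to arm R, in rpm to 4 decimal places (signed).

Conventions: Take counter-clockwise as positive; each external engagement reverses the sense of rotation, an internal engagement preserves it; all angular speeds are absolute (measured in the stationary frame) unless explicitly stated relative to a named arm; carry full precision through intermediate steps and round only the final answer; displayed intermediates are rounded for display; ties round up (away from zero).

planetary set (20T centre, 21T on arm, 62T internal) — Willis relation
normalise by the input: solve with ω_ring = 1, then scale by 2117 rpm
ring teeth: 20 + 2·21 = 62
20(ω_sun−ω_arm) = −62(ω_ring−ω_arm),  ω_sun = 0, ω_ring = 1
20(0−ω_arm) = −62(1−ω_arm)  ⇒  82·ω_arm = 62  ⇒  ω_arm = 31/41
sun–planet mesh: 20·(0−31/41) = −21·(ω_p−ω_arm)  ⇒  ω_p−ω_arm = 620/861
scale: ω_p−ω_arm = 620/861 × 2117 rpm = +1524.4367 rpm

+1524.4367 rpm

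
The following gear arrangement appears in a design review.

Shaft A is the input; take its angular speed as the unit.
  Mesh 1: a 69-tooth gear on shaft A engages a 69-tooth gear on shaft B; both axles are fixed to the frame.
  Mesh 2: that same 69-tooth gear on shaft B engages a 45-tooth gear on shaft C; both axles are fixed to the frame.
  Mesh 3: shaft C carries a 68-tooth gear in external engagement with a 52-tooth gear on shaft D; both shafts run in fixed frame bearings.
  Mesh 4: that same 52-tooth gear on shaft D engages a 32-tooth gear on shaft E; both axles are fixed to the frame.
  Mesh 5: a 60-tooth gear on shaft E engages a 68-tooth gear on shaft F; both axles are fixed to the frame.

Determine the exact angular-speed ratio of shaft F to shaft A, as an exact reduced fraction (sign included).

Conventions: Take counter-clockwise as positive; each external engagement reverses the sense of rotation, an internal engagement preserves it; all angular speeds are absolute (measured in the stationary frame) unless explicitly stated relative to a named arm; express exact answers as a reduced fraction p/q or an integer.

class = fixed-axis compound train [5 meshes; 5 ratios multiply, 5 sense flips]
mesh 1 [69T→69T]: running ratio 1, sense −
mesh 2 [69T→45T]: running ratio 23/15, sense +
mesh 3 [68T→52T]: running ratio 391/195, sense −
mesh 4 [52T→32T]: running ratio 391/120, sense +
mesh 5 [60T→68T]: running ratio 23/8, sense −
ω_out/ω_in = -23/8

-23/8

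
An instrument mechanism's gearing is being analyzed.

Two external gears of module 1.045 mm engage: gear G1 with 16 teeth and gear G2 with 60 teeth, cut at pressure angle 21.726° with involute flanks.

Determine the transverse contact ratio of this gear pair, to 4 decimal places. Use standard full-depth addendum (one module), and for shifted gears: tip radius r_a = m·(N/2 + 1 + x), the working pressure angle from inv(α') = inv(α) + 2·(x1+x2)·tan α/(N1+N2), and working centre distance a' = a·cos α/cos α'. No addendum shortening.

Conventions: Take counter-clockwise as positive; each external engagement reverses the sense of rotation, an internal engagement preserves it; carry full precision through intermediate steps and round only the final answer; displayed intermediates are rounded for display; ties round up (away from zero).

1.5716

topology: single-mesh involute geometry — m = 1.045, 16T/60T pair
base radii: r_b1 = 7.766145, r_b2 = 29.123043
tip radii: r_a1 = 9.405000, r_a2 = 32.395000
no profile shift: α' = α, a' = a
action lengths: √(r_a1²−r_b1²) = 5.304811, √(r_a2²−r_b2²) = 14.187473
base pitch p_b = π·m·cos α = 3.049758
CR = (5.304811 + 14.187473 − 39.710000·sin 21.72600°)/3.049758 = 1.571567
contact ratio ≈ 1.5716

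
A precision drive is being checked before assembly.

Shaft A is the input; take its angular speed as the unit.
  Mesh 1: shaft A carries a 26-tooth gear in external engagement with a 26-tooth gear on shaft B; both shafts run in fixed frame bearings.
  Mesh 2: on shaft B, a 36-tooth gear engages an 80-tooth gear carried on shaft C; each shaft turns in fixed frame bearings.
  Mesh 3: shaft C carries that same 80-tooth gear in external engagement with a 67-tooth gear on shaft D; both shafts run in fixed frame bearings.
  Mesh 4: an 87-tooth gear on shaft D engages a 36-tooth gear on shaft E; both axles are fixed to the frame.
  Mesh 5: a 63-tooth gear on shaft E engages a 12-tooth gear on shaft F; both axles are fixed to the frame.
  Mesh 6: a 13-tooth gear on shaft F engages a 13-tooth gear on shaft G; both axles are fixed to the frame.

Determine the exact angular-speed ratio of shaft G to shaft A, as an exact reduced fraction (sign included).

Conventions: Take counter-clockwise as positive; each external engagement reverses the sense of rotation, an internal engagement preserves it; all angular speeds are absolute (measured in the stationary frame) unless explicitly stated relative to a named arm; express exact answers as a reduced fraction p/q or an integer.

class = fixed-axis compound train [6 meshes; 6 ratios multiply, 6 sense flips]
mesh 1 [26T→26T]: running ratio 1, sense −
mesh 2 [36T→80T]: running ratio 9/20, sense +
mesh 3 [80T→67T]: running ratio 36/67, sense −
mesh 4 [87T→36T]: running ratio 87/67, sense +
mesh 5 [63T→12T]: running ratio 1827/268, sense −
mesh 6 [13T→13T]: running ratio 1827/268, sense +
ω_out/ω_in = 1827/268

1827/268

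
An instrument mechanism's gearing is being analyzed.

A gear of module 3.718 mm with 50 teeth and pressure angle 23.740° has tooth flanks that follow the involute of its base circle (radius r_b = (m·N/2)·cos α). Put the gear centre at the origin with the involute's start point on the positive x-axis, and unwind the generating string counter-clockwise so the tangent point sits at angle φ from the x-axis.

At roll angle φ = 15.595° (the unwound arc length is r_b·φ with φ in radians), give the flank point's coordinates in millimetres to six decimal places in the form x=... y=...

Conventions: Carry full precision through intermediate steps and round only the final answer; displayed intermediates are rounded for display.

recognized (one wheel, involute flank): single-mesh tooth geometry, m = 3.718, N = 50
pitch radius r_p = m·N/2 = 3.718·50/2 = 92.950000
base radius r_b = r_p·cos α = 92.950000·cos 23.740° = 85.084734
roll angle φ = 15.595° = 0.27218410 rad
x = r_b·(cos φ + φ·sin φ) = 88.178318
y = r_b·(sin φ − φ·cos φ) = 0.567672

x=88.178318 y=0.567672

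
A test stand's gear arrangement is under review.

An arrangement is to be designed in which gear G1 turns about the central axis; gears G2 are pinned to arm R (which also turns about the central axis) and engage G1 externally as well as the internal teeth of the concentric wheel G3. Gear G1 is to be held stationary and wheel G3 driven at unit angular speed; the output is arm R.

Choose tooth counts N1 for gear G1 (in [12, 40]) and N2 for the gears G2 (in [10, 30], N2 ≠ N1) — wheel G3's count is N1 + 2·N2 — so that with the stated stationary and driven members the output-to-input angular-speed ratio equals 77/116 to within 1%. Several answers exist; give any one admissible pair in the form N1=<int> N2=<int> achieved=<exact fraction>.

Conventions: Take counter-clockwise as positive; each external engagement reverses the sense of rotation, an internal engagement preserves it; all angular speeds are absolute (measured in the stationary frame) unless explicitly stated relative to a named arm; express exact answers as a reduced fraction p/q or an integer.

N1=39 N2=19 achieved=77/116

topology: planetary set — design target 77/116, arm = carrier (Willis)
Willis with ω_sun = 0: ω_arm/ω_ring = N3/(N1+N3); set equal to 77/116  ⇒  N3/N1 = (77/116)/(1 − 77/116) = 77/39
N3 = N1 + 2·N2  ⇒  N2/N1 = (N3/N1 − 1)/2 = (77/39 − 1)/2 = 19/39
smallest multiple with N1 ≥ 12 and N2 ≥ 10: k = 1  ⇒  N1 = 1·39 = 39, N2 = 1·19 = 19 (N1 ≤ 40, N2 ≤ 30, N2 ≠ N1 ✓), N3 = 39 + 2·19 = 77
check: N3/(N1+N3) with N1 = 39, N3 = 77 gives 77/116; |achieved − target| = 0 ≤ 77/11600 ✓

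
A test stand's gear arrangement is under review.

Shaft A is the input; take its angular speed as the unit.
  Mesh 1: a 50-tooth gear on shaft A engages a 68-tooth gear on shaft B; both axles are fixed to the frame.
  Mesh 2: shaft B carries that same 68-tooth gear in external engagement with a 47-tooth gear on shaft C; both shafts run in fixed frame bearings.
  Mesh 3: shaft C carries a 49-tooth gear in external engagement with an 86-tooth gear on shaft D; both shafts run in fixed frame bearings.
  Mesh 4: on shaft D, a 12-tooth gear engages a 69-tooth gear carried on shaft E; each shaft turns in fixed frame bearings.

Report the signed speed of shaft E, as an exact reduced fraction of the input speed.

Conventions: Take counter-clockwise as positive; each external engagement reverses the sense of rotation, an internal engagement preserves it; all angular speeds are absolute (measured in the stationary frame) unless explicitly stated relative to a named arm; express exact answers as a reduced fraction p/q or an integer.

4-mesh fixed-axis compound train (all bearings frame-fixed)
mesh 1 [50T→68T]: |ω|/ω_in = 1×50/68 = 25/34, sense flips to −
mesh 2 [68T→47T]: |ω|/ω_in = (25/34)×68/47 = 50/47, sense flips to +
mesh 3 [49T→86T]: |ω|/ω_in = (50/47)×49/86 = 1225/2021, sense flips to −
mesh 4 [12T→69T]: |ω|/ω_in = (1225/2021)×12/69 = 4900/46483, sense flips to +
signed output speed (× input speed) = 4900/46483

4900/46483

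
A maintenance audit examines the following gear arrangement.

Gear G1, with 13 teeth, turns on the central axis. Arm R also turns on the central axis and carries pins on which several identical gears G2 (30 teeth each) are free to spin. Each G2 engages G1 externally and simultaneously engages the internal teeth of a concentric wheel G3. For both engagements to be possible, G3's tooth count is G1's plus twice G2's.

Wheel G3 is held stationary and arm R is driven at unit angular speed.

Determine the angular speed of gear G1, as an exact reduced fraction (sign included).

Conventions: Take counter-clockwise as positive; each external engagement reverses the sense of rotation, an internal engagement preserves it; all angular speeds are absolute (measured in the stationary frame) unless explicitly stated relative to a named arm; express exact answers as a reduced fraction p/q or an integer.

class = planetary set [G3 = 13+2·30 = 73; Willis about the carrier]
ring teeth: 13 + 2·30 = 73
13(ω_sun−ω_arm) = −73(ω_ring−ω_arm),  ω_ring = 0, ω_arm = 1
ω_sun = 1 − (73/13)(0−1) = 86/13
exact speed ratio = 86/13

86/13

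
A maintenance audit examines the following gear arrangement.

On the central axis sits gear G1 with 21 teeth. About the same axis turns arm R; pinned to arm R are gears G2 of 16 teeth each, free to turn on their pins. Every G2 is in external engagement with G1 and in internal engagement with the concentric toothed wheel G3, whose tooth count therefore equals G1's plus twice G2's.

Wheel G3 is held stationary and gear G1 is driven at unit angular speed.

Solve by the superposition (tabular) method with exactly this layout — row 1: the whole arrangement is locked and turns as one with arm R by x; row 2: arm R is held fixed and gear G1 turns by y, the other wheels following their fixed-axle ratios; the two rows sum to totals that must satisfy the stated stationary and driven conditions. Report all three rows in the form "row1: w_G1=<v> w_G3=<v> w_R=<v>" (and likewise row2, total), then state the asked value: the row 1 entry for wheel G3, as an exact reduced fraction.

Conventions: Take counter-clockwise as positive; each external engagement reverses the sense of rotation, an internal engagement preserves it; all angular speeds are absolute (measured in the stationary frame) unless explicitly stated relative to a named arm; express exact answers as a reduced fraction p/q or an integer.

recognized (axles ride arm R): planetary set, 21/16/53 teeth
superposition row 1 [locked train]: every member turns x
row 2 (arm held, sun turns y): ω_ring = −(21/53)·y, ω_arm = 0
boundary: total ω_ring = x − (21/53)·y = 0 and total ω_sun = x + y = 1  ⇒  y = 53/74, x = 21/74
row 2 ring = −(21/53)·53/74 = -21/74
totals (row 1 + row 2): sun 21/74 + 53/74 = 1, ring 21/74 + (-21/74) = 0, arm 21/74 + 0 = 21/74
asked cell (row1, ring) = 21/74

row1: w_G1=21/74 w_G3=21/74 w_R=21/74
row2: w_G1=53/74 w_G3=-21/74 w_R=0
total: w_G1=1 w_G3=0 w_R=21/74
asked value: 21/74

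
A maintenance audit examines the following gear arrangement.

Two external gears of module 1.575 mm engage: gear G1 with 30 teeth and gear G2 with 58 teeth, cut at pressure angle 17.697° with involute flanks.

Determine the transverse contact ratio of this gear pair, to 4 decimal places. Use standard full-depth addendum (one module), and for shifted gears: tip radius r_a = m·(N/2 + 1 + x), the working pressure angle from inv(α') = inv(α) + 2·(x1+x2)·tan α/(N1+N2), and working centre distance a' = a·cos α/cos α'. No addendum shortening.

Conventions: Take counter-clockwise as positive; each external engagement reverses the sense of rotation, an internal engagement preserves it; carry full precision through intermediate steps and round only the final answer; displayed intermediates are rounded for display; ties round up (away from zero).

1.8423

topology: single-mesh involute geometry — m = 1.575, 30T/58T pair
base radii: r_b1 = 22.507004, r_b2 = 43.513540
tip radii: r_a1 = 25.200000, r_a2 = 47.250000
no profile shift: α' = α, a' = a
action lengths: √(r_a1²−r_b1²) = 11.334672, √(r_a2²−r_b2²) = 18.415600
base pitch p_b = π·m·cos α = 4.713856
CR = (11.334672 + 18.415600 − 69.300000·sin 17.69700°)/4.713856 = 1.842279
contact ratio ≈ 1.8423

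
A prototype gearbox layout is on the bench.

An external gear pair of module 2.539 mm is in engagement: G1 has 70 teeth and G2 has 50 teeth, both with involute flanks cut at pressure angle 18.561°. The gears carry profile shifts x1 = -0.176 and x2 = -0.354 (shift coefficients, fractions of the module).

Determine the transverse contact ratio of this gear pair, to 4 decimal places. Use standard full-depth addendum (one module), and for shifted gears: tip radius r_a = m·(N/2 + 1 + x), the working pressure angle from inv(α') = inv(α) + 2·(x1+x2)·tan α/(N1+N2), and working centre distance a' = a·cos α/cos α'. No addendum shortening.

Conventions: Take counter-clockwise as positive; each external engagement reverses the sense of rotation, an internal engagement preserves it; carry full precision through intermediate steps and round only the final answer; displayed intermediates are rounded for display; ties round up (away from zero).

topology: single-mesh involute geometry — m = 2.539, 70T/50T pair
base radii: r_b1 = 84.242714, r_b2 = 60.173367
tip radii: r_a1 = 90.957136, r_a2 = 65.115194
inv(α') = inv(18.561°) + 2·(-0.176-0.354)·tan α/(70+50) = 0.00886297  ⇒  α' = 16.90024°
a' = a·cos α / cos α' = 152.3400·cos 18.561°/cos 16.90024° = 150.934586
action lengths: √(r_a1²−r_b1²) = 34.298189, √(r_a2²−r_b2²) = 24.882814
base pitch p_b = π·m·cos α = 7.561608
CR = (34.298189 + 24.882814 − 150.934586·sin 16.90024°)/7.561608 = 2.023827
contact ratio ≈ 2.0238

2.0238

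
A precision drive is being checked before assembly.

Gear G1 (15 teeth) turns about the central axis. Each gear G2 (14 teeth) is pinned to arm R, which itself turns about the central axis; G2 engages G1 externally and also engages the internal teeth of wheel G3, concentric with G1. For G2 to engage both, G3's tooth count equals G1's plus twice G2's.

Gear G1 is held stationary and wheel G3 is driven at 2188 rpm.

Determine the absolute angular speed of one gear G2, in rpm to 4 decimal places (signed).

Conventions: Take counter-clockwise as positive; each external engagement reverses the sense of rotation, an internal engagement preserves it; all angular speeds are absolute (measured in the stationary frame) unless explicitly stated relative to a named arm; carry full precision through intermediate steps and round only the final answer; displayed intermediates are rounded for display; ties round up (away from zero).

+3360.1429 rpm

topology: planetary set — G1 15T / G2 14T / G3 43T, arm = carrier (Willis)
normalise by the input: solve with ω_ring = 1, then scale by 2188 rpm
ring teeth: 15 + 2·14 = 43
15(ω_sun−ω_arm) = −43(ω_ring−ω_arm),  ω_sun = 0, ω_ring = 1
15(0−ω_arm) = −43(1−ω_arm)  ⇒  58·ω_arm = 43  ⇒  ω_arm = 43/58
sun–planet mesh: 15·(0−43/58) = −14·(ω_p−ω_arm)  ⇒  ω_p−ω_arm = 645/812
ω_p = 43/58 + 645/812 = 43/28
scale: ω_p = 43/28 × 2188 rpm = +3360.1429 rpm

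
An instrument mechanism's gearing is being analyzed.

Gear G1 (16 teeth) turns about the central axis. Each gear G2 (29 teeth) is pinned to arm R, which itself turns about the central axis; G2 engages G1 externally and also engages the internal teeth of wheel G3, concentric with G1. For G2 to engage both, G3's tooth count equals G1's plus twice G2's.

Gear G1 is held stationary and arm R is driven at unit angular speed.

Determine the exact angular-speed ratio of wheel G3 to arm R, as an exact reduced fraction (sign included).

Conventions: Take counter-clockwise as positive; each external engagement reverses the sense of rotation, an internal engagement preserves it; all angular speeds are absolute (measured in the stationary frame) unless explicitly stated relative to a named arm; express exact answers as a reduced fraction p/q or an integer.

45/37

planetary set (16T centre, 29T on arm, 74T internal) — Willis relation
ring teeth: 16 + 2·29 = 74
16(ω_sun−ω_arm) = −74(ω_ring−ω_arm),  ω_sun = 0, ω_arm = 1
ω_ring = 1 − (16/74)(0−1) = 45/37
ω_out/ω_in = 45/37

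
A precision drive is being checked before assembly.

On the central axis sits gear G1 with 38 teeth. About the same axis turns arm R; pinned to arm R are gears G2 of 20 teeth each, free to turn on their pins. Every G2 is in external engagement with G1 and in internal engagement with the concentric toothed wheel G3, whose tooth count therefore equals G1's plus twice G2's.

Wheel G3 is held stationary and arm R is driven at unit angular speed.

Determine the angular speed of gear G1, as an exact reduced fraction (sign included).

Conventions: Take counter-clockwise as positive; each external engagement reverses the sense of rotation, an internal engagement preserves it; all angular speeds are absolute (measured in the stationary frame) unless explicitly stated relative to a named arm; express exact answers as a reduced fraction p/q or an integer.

58/19

class = planetary set [G3 = 38+2·20 = 78; Willis about the carrier]
ring teeth: 38 + 2·20 = 78
38(ω_sun−ω_arm) = −78(ω_ring−ω_arm),  ω_ring = 0, ω_arm = 1
ω_sun = 1 − (78/38)(0−1) = 58/19
exact speed ratio = 58/19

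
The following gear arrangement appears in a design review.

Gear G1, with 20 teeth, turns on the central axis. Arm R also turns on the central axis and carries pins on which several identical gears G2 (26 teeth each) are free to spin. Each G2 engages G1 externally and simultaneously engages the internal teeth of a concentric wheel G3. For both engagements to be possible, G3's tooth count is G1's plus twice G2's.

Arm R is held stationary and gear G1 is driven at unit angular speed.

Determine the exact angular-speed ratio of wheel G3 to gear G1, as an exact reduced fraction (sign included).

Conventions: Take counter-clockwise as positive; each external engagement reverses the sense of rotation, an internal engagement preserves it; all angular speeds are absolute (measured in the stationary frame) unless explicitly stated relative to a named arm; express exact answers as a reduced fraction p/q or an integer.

-5/18

recognized (axles ride arm R): planetary set, 20/26/72 teeth
ring teeth: 20 + 2·26 = 72
20(ω_sun−ω_arm) = −72(ω_ring−ω_arm),  ω_arm = 0, ω_sun = 1
ω_ring = 0 − (20/72)(1−0) = -5/18
ω_out/ω_in = -5/18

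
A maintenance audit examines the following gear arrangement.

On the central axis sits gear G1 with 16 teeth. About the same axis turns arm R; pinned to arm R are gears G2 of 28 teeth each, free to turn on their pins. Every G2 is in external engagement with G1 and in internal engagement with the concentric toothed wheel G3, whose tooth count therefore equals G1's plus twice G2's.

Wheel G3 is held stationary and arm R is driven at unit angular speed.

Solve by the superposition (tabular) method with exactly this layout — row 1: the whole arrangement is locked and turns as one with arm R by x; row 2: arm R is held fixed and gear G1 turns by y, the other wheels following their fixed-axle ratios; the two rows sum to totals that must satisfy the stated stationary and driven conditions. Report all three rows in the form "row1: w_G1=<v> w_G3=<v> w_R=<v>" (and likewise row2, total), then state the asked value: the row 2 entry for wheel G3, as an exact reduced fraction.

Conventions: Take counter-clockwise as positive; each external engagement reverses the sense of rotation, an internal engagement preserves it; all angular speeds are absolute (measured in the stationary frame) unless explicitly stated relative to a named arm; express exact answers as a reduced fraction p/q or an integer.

row1: w_G1=1 w_G3=1 w_R=1
row2: w_G1=9/2 w_G3=-1 w_R=0
total: w_G1=11/2 w_G3=0 w_R=1
asked value: -1

topology: planetary set — G1 16T / G2 28T / G3 72T, arm = carrier (Willis)
row 1: whole set turns with the arm by x
row 2 (arm held, sun turns y): ω_ring = −(16/72)·y, ω_arm = 0
boundary: total ω_ring = x − (16/72)·y = 0 and total ω_arm = x = 1  ⇒  y = 9/2, x = 1
row 2 ring = −(16/72)·9/2 = -1
totals (row 1 + row 2): sun 1 + 9/2 = 11/2, ring 1 + (-1) = 0, arm 1 + 0 = 1
asked cell (row2, ring) = -1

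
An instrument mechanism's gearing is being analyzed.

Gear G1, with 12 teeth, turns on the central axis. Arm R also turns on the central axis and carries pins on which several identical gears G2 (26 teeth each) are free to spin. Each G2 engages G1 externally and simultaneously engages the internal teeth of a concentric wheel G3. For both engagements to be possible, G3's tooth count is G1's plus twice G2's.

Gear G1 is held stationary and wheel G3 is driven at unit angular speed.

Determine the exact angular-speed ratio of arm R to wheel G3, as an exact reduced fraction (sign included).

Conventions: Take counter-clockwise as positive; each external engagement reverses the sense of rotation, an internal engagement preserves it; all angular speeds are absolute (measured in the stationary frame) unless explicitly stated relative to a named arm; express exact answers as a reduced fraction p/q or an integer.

planetary set (12T centre, 26T on arm, 64T internal) — Willis relation
ring teeth: 12 + 2·26 = 64
12(ω_sun−ω_arm) = −64(ω_ring−ω_arm),  ω_sun = 0, ω_ring = 1
12(0−ω_arm) = −64(1−ω_arm)  ⇒  76·ω_arm = 64  ⇒  ω_arm = 16/19
ω_out/ω_in = 16/19

16/19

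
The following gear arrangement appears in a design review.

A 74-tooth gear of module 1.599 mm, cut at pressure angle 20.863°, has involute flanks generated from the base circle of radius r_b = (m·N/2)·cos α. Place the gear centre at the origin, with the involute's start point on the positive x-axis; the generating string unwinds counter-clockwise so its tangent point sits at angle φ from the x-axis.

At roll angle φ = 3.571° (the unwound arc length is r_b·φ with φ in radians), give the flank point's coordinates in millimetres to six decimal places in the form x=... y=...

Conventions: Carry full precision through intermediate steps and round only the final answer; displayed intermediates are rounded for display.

x=55.391228 y=0.004460

recognized (one wheel, involute flank): single-mesh tooth geometry, m = 1.599, N = 74
pitch radius r_p = m·N/2 = 1.599·74/2 = 59.163000
base radius r_b = r_p·cos α = 59.163000·cos 20.863° = 55.283957
roll angle φ = 3.571° = 0.06232571 rad
x = r_b·(cos φ + φ·sin φ) = 55.391228
y = r_b·(sin φ − φ·cos φ) = 0.004460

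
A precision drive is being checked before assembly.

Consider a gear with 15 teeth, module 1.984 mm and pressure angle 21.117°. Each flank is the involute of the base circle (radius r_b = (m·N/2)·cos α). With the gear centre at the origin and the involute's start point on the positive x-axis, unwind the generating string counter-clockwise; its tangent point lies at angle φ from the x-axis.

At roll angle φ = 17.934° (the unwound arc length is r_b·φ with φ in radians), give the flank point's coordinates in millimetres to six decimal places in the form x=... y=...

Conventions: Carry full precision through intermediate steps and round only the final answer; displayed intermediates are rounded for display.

class = single-mesh tooth geometry [base-circle involute, m = 1.984, 15T]
pitch radius r_p = m·N/2 = 1.984·15/2 = 14.880000
base radius r_b = r_p·cos α = 14.880000·cos 21.117° = 13.880759
roll angle φ = 17.934° = 0.31300735 rad
x = r_b·(cos φ + φ·sin φ) = 14.544168
y = r_b·(sin φ − φ·cos φ) = 0.140506

x=14.544168 y=0.140506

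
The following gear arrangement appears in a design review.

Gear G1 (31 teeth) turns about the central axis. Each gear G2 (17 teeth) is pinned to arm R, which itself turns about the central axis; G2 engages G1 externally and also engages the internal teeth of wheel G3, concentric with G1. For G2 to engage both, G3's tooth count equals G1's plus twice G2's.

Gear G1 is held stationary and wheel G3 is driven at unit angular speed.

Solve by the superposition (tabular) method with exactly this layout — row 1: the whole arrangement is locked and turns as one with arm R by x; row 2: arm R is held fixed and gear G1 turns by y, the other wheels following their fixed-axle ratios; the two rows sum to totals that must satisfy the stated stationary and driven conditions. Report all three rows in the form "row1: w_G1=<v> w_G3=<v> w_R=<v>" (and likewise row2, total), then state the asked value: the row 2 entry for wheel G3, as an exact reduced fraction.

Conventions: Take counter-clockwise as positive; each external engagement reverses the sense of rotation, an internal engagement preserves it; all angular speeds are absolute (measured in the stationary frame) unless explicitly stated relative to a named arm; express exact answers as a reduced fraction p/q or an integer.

row1: w_G1=65/96 w_G3=65/96 w_R=65/96
row2: w_G1=-65/96 w_G3=31/96 w_R=0
total: w_G1=0 w_G3=1 w_R=65/96
asked value: 31/96

recognized (axles ride arm R): planetary set, 31/17/65 teeth
row 1: whole set turns with the arm by x
row 2 — arm fixed, fixed-axis ratios: sun y, ring −(31/65)·y, arm 0
boundary: total ω_sun = x + y = 0 and total ω_ring = x − (31/65)·y = 1  ⇒  y = -65/96, x = 65/96
row 2 ring = −(31/65)·(-65/96) = 31/96
totals (row 1 + row 2): sun 65/96 + (-65/96) = 0, ring 65/96 + 31/96 = 1, arm 65/96 + 0 = 65/96
asked cell (row2, ring) = 31/96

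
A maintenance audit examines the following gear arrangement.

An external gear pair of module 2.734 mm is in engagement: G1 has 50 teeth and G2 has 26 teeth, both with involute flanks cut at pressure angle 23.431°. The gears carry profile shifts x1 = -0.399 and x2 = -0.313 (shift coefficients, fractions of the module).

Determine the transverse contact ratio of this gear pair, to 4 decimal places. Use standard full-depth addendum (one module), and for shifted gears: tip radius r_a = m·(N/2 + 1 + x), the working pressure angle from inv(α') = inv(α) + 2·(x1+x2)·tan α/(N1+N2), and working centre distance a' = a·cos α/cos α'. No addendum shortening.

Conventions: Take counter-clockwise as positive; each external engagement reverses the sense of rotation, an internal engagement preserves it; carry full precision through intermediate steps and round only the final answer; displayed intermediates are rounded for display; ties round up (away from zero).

class = single-mesh tooth geometry [involute pair 50T × 26T, m = 2.734]
base radii: r_b1 = 62.713833, r_b2 = 32.611193
tip radii: r_a1 = 69.993134, r_a2 = 37.420258
inv(α') = inv(23.431°) + 2·(-0.399-0.313)·tan α/(50+26) = 0.01631287  ⇒  α' = 20.59002°
a' = a·cos α / cos α' = 103.8920·cos 23.431°/cos 20.59002° = 101.829835
action lengths: √(r_a1²−r_b1²) = 31.080766, √(r_a2²−r_b2²) = 18.351725
base pitch p_b = π·m·cos α = 7.880853
CR = (31.080766 + 18.351725 − 101.829835·sin 20.59002°)/7.880853 = 1.728381
contact ratio ≈ 1.7284

1.7284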